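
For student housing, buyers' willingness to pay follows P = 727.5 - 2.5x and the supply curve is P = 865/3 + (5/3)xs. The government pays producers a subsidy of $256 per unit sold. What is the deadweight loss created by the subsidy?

Deadweight loss = $7864.32

Pre-subsidy: 727.5 - 2.5x = 865/3 + (5/3)x gives x* = 105.4 and P* = 464.
With the subsidy, sellers receive Ps = Pb + 256 for each unit, where Pb is the price buyers pay.
On the curves, Pb = 727.5 - 2.5x and Ps = 865/3 + (5/3)x; the wedge Ps − Pb = 256 gives 865/3 + (5/3)x − (727.5 - 2.5x) = 256, so x' = 166.84.
Then Pb = 727.5 − 2.5·166.84 = 310.4 and Ps = 865/3 + (5/3)·166.84 = 566.4.
The subsidy expands output by 166.84 − 105.4 = 61.44 past the efficient level; on those units the gap between marginal cost and willingness to pay runs from 0 up to 256.
DWL = ½ × 256 × 61.44 = 7864.32.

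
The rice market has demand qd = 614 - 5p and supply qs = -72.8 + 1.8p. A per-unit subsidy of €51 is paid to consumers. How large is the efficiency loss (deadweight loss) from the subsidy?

Pre-subsidy: 614 - 5p = -72.8 + 1.8p gives p* = 101, q* = 109.
With the rebate, buyers effectively pay pb = ps − 51, where ps is the price sellers receive.
Demand in terms of ps becomes qd = 614 − 5(ps − 51) = 869 - 5ps. Setting this equal to supply: 869 - 5ps = -72.8 + 1.8ps, so ps = 138.5.
Buyers pay pb = 138.5 − 51 = 87.5; q' = -72.8 + 1.8·138.5 = 176.5.
The subsidy expands output by 176.5 − 109 = 67.5 past the efficient level; on those units the gap between marginal cost and willingness to pay runs from 0 up to 51.
DWL = ½ × 51 × 67.5 = 1721.25.

Deadweight loss = €1721.25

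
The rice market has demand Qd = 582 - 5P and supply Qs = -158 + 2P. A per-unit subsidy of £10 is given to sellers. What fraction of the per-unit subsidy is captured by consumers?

Consumer share = 2/7

Pre-subsidy: 582 - 5P = -158 + 2P gives P* = 740/7, Q* = 374/7.
With the subsidy, sellers receive Ps = Pb + 10 for each unit, where Pb is the price buyers pay.
Supply in terms of Pb becomes Qs = -158 + 2(Pb + 10) = -138 + 2Pb. Setting this equal to demand: 582 - 5Pb = -138 + 2Pb, so Pb = 720/7.
Sellers receive Ps = 720/7 + 10 = 790/7; Q' = 582 − 5·(720/7) = 474/7.
Buyers' price falls by P* − Pb = 740/7 − 720/7 = 20/7; sellers' price rises by Ps − P* = 790/7 − 740/7 = 50/7.
So consumers capture (20/7)/10 = 2/7 of each unit of subsidy.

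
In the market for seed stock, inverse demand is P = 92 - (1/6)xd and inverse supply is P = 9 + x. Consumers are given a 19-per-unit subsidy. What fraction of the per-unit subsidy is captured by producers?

Producer share = 6/7

Pre-subsidy: 92 - (1/6)x = 9 + x gives x* = 498/7 and P* = 561/7.
With the rebate, buyers effectively pay Pb = Ps − 19, where Ps is the price sellers receive.
On the curves, Pb = 92 - (1/6)x and Ps = 9 + x; the wedge Ps − Pb = 19 gives 9 + x − (92 - (1/6)x) = 19, so x' = 612/7.
Then Pb = 92 − (1/6)·(612/7) = 542/7 and Ps = 9 + 1·(612/7) = 675/7.
Buyers' price falls by P* − Pb = 561/7 − 542/7 = 19/7; sellers' price rises by Ps − P* = 675/7 − 561/7 = 114/7.
So producers capture (114/7)/19 = 6/7 of each unit of subsidy.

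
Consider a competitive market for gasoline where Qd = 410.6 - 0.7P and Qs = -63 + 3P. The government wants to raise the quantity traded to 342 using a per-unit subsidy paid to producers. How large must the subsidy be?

At Q = 342, invert demand for the buyer price: Pb = (410.6 − 342)/0.7 = 98; invert supply for the seller price: Ps = (342 − (-63))/3 = 135.
The subsidy must fill the gap: s = Ps − Pb = 135 − 98 = 37.

Required subsidy s = 37 per unit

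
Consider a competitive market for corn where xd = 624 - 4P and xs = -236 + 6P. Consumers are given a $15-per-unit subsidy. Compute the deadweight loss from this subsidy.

Deadweight loss = $270

Pre-subsidy: 624 - 4P = -236 + 6P gives P* = 86, x* = 280.
With the rebate, buyers effectively pay Pb = Ps − 15, where Ps is the price sellers receive.
Demand in terms of Ps becomes xd = 624 − 4(Ps − 15) = 684 - 4Ps. Setting this equal to supply: 684 - 4Ps = -236 + 6Ps, so Ps = 92.
Buyers pay Pb = 92 − 15 = 77; x' = -236 + 6·92 = 316.
The subsidy expands output by 316 − 280 = 36 past the efficient level; on those units the gap between marginal cost and willingness to pay runs from 0 up to 15.
DWL = ½ × 15 × 36 = 270.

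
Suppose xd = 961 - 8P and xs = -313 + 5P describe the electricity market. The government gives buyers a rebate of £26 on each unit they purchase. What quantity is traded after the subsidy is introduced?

Pre-subsidy: 961 - 8P = -313 + 5P gives P* = 98, x* = 177.
With the rebate, buyers effectively pay Pb = Ps − 26, where Ps is the price sellers receive.
Demand in terms of Ps becomes xd = 961 − 8(Ps − 26) = 1169 - 8Ps. Setting this equal to supply: 1169 - 8Ps = -313 + 5Ps, so Ps = 114.
Buyers pay Pb = 114 − 26 = 88; x' = -313 + 5·114 = 257.

x' = 257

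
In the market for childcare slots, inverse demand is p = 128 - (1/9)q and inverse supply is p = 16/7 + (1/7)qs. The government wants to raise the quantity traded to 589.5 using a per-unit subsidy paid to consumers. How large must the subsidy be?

Required subsidy s = 24 per unit

At q = 589.5, from the demand curve buyers pay pb = 128 − (1/9)·589.5 = 62.5; from the supply curve sellers need ps = 16/7 + (1/7)·589.5 = 86.5.
The subsidy must fill the gap: s = ps − pb = 86.5 − 62.5 = 24.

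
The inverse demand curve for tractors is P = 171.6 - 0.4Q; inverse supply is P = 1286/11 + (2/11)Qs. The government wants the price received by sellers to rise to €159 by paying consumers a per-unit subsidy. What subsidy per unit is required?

Required subsidy s = €80 per unit

At a seller price of 159, quantity supplied is -643 + 5.5·159 = 231.5.
Buyers absorb 231.5 only when they pay Pb = 171.6 − 0.4·231.5 = 79.
s = Ps − Pb = 159 − 79 = 80.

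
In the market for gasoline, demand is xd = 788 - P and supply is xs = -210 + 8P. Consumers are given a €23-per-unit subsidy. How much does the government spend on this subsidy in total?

Pre-subsidy: 788 - P = -210 + 8P gives P* = 998/9, x* = 6094/9.
With the rebate, buyers effectively pay Pb = Ps − 23, where Ps is the price sellers receive.
Demand in terms of Ps becomes xd = 788 − 1(Ps − 23) = 811 - Ps. Setting this equal to supply: 811 - Ps = -210 + 8Ps, so Ps = 1021/9.
Buyers pay Pb = 1021/9 − 23 = 814/9; x' = -210 + 8·(1021/9) = 6278/9.
Government outlay = subsidy × quantity = 23 × 6278/9 = 144394/9.

Government cost = 144394/9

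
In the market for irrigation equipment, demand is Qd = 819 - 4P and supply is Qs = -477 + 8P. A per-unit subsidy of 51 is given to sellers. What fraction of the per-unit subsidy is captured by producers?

Pre-subsidy: 819 - 4P = -477 + 8P gives P* = 108, Q* = 387.
With the subsidy, sellers receive Ps = Pb + 51 for each unit, where Pb is the price buyers pay.
Supply in terms of Pb becomes Qs = -477 + 8(Pb + 51) = -69 + 8Pb. Setting this equal to demand: 819 - 4Pb = -69 + 8Pb, so Pb = 74.
Sellers receive Ps = 74 + 51 = 125; Q' = 819 − 4·74 = 523.
Buyers' price falls by P* − Pb = 108 − 74 = 34; sellers' price rises by Ps − P* = 125 − 108 = 17.
So producers capture 17/51 = 1/3 of each unit of subsidy.

Producer share = 1/3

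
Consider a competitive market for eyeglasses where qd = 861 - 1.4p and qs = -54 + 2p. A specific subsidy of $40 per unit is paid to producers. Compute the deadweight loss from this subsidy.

Pre-subsidy: 861 - 1.4p = -54 + 2p gives p* = 4575/17, q* = 8232/17.
With the subsidy, sellers receive ps = pb + 40 for each unit, where pb is the price buyers pay.
Supply in terms of pb becomes qs = -54 + 2(pb + 40) = 26 + 2pb. Setting this equal to demand: 861 - 1.4pb = 26 + 2pb, so pb = 4175/17.
Sellers receive ps = 4175/17 + 40 = 4855/17; q' = 861 − 1.4·(4175/17) = 8792/17.
The subsidy expands output by 8792/17 − 8232/17 = 560/17 past the efficient level; on those units the gap between marginal cost and willingness to pay runs from 0 up to 40.
DWL = ½ × 40 × 560/17 = 11200/17.

Deadweight loss = 11200/17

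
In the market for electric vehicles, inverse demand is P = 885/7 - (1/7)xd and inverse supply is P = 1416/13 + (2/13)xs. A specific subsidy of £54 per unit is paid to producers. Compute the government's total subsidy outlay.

Government cost = £13014

Pre-subsidy: 885/7 - (1/7)x = 1416/13 + (2/13)x gives x* = 59 and P* = 118.
With the subsidy, sellers receive Ps = Pb + 54 for each unit, where Pb is the price buyers pay.
On the curves, Pb = 885/7 - (1/7)x and Ps = 1416/13 + (2/13)x; the wedge Ps − Pb = 54 gives 1416/13 + (2/13)x − (885/7 - (1/7)x) = 54, so x' = 241.
Then Pb = 885/7 − (1/7)·241 = 92 and Ps = 1416/13 + (2/13)·241 = 146.
Government outlay = subsidy × quantity = 54 × 241 = 13014.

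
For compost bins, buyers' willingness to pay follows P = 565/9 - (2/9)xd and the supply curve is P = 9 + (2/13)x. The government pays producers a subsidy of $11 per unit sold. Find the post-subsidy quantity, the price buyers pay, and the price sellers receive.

x' = 172.25; buyers pay $24.5; sellers receive $35.5

Pre-subsidy: 565/9 - (2/9)x = 9 + (2/13)x gives x* = 143 and P* = 31.
With the subsidy, sellers receive Ps = Pb + 11 for each unit, where Pb is the price buyers pay.
On the curves, Pb = 565/9 - (2/9)x and Ps = 9 + (2/13)x; the wedge Ps − Pb = 11 gives 9 + (2/13)x − (565/9 - (2/9)x) = 11, so x' = 172.25.
Then Pb = 565/9 − (2/9)·172.25 = 24.5 and Ps = 9 + (2/13)·172.25 = 35.5.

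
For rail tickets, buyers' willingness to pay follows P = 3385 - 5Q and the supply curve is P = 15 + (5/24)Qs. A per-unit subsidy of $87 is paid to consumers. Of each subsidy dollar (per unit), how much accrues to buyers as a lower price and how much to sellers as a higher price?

Buyers gain $83.52 per unit; sellers gain $3.48 per unit

Pre-subsidy: 3385 - 5Q = 15 + (5/24)Q gives Q* = 647.04 and P* = 149.8.
With the rebate, buyers effectively pay Pb = Ps − 87, where Ps is the price sellers receive.
On the curves, Pb = 3385 - 5Q and Ps = 15 + (5/24)Q; the wedge Ps − Pb = 87 gives 15 + (5/24)Q − (3385 - 5Q) = 87, so Q' = 663.744.
Then Pb = 3385 − 5·663.744 = 66.28 and Ps = 15 + (5/24)·663.744 = 153.28.
Buyers' price falls by P* − Pb = 149.8 − 66.28 = 83.52; sellers' price rises by Ps − P* = 153.28 − 149.8 = 3.48.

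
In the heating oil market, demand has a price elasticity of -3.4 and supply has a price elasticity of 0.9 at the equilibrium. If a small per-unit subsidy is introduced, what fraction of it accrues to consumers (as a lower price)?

For a small subsidy around the equilibrium, the benefit split depends on the relative slopes, which at a point are proportional to the elasticities.
Buyer share = εs/(εs + |εd|) = 0.9/(0.9 + 3.4) = 9/43; seller share = |εd|/(εs + |εd|) = 34/43.

Consumer share = 9/43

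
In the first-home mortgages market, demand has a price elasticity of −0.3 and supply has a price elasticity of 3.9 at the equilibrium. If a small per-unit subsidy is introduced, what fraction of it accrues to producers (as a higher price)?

For a small subsidy around the equilibrium, the benefit split depends on the relative slopes, which at a point are proportional to the elasticities.
Buyer share = εs/(εs + |εd|) = 3.9/(3.9 + 0.3) = 13/14; seller share = |εd|/(εs + |εd|) = 1/14.
So producers capture 1/14 of the subsidy.

Producer share = 1/14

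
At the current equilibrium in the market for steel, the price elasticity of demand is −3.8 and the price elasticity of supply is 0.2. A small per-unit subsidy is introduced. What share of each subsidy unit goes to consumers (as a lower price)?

For a small subsidy around the equilibrium, the benefit split depends on the relative slopes, which at a point are proportional to the elasticities.
Buyer share = εs/(εs + |εd|) = 0.2/(0.2 + 3.8) = 0.05; seller share = |εd|/(εs + |εd|) = 0.95.

Consumer share = 0.05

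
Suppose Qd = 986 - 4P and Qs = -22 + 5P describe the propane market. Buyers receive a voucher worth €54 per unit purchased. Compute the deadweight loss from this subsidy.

Pre-subsidy: 986 - 4P = -22 + 5P gives P* = 112, Q* = 538.
With the rebate, buyers effectively pay Pb = Ps − 54, where Ps is the price sellers receive.
Demand in terms of Ps becomes Qd = 986 − 4(Ps − 54) = 1202 - 4Ps. Setting this equal to supply: 1202 - 4Ps = -22 + 5Ps, so Ps = 136.
Buyers pay Pb = 136 − 54 = 82; Q' = -22 + 5·136 = 658.
The subsidy expands output by 658 − 538 = 120 past the efficient level; on those units the gap between marginal cost and willingness to pay runs from 0 up to 54.
DWL = ½ × 54 × 120 = 3240.

Deadweight loss = €3240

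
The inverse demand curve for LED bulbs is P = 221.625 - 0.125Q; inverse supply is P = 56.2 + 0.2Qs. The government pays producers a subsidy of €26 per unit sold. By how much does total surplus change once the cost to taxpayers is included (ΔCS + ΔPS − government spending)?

Net change in total surplus = -€1040

Pre-subsidy: 221.625 - 0.125Q = 56.2 + 0.2Q gives Q* = 509 and P* = 158.
With the subsidy, sellers receive Ps = Pb + 26 for each unit, where Pb is the price buyers pay.
On the curves, Pb = 221.625 - 0.125Q and Ps = 56.2 + 0.2Q; the wedge Ps − Pb = 26 gives 56.2 + 0.2Q − (221.625 - 0.125Q) = 26, so Q' = 589.
Then Pb = 221.625 − 0.125·589 = 148 and Ps = 56.2 + 0.2·589 = 174.
ΔCS = ½(509 + 589)(158 − 148) = 5490; ΔPS = ½(509 + 589)(174 − 158) = 8784.
Government spending = 26 × 589 = 15314.
Net change = 5490 + 8784 − 15314 = -1040. The loss equals the DWL triangle ½·26·80.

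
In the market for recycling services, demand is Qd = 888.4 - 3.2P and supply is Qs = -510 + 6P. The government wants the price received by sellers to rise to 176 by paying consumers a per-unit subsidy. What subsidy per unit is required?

Required subsidy s = 69 per unit

At a seller price of 176, quantity supplied is -510 + 6·176 = 546.
Buyers absorb 546 only when they pay Pb with 888.4 − 3.2·Pb = 546, i.e. Pb = 107.
s = Ps − Pb = 176 − 107 = 69.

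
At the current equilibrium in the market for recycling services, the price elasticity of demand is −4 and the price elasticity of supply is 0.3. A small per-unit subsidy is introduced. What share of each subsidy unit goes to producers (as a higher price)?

For a small subsidy around the equilibrium, the benefit split depends on the relative slopes, which at a point are proportional to the elasticities.
Buyer share = εs/(εs + |εd|) = 0.3/(0.3 + 4) = 3/43; seller share = |εd|/(εs + |εd|) = 40/43.
So producers capture 40/43 of the subsidy.

Producer share = 40/43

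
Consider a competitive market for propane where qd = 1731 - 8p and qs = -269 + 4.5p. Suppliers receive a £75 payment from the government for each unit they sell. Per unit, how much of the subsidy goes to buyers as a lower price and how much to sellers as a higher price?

Pre-subsidy: 1731 - 8p = -269 + 4.5p gives p* = 160, q* = 451.
With the subsidy, sellers receive ps = pb + 75 for each unit, where pb is the price buyers pay.
Supply in terms of pb becomes qs = -269 + 4.5(pb + 75) = 68.5 + 4.5pb. Setting this equal to demand: 1731 - 8pb = 68.5 + 4.5pb, so pb = 133.
Sellers receive ps = 133 + 75 = 208; q' = 1731 − 8·133 = 667.
Buyers' price falls by p* − pb = 160 − 133 = 27; sellers' price rises by ps − p* = 208 − 160 = 48.

Buyers gain £27 per unit; sellers gain £48 per unit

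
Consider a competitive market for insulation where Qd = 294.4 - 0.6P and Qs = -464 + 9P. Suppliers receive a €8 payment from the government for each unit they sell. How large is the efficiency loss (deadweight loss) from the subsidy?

Deadweight loss = €18

Pre-subsidy: 294.4 - 0.6P = -464 + 9P gives P* = 79, Q* = 247.
With the subsidy, sellers receive Ps = Pb + 8 for each unit, where Pb is the price buyers pay.
Supply in terms of Pb becomes Qs = -464 + 9(Pb + 8) = -392 + 9Pb. Setting this equal to demand: 294.4 - 0.6Pb = -392 + 9Pb, so Pb = 71.5.
Sellers receive Ps = 71.5 + 8 = 79.5; Q' = 294.4 − 0.6·71.5 = 251.5.
The subsidy expands output by 251.5 − 247 = 4.5 past the efficient level; on those units the gap between marginal cost and willingness to pay runs from 0 up to 8.
DWL = ½ × 8 × 4.5 = 18.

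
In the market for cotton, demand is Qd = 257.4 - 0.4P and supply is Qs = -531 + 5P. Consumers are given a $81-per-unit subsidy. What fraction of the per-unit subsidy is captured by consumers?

Consumer share = 25/27

Pre-subsidy: 257.4 - 0.4P = -531 + 5P gives P* = 146, Q* = 199.
With the rebate, buyers effectively pay Pb = Ps − 81, where Ps is the price sellers receive.
Demand in terms of Ps becomes Qd = 257.4 − 0.4(Ps − 81) = 289.8 - 0.4Ps. Setting this equal to supply: 289.8 - 0.4Ps = -531 + 5Ps, so Ps = 152.
Buyers pay Pb = 152 − 81 = 71; Q' = -531 + 5·152 = 229.
Buyers' price falls by P* − Pb = 146 − 71 = 75; sellers' price rises by Ps − P* = 152 − 146 = 6.
So consumers capture 75/81 = 25/27 of each unit of subsidy.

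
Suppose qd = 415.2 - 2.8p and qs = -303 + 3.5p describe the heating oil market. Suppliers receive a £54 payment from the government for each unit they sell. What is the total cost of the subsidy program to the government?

Government cost = £9720

Pre-subsidy: 415.2 - 2.8p = -303 + 3.5p gives p* = 114, q* = 96.
With the subsidy, sellers receive ps = pb + 54 for each unit, where pb is the price buyers pay.
Supply in terms of pb becomes qs = -303 + 3.5(pb + 54) = -114 + 3.5pb. Setting this equal to demand: 415.2 - 2.8pb = -114 + 3.5pb, so pb = 84.
Sellers receive ps = 84 + 54 = 138; q' = 415.2 − 2.8·84 = 180.
Government outlay = subsidy × quantity = 54 × 180 = 9720.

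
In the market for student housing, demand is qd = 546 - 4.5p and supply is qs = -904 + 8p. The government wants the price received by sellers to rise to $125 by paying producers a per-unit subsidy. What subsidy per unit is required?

At a seller price of 125, quantity supplied is -904 + 8·125 = 96.
Buyers absorb 96 only when they pay pb with 546 − 4.5·pb = 96, i.e. pb = 100.
s = ps − pb = 125 − 100 = 25.

Required subsidy s = $25 per unit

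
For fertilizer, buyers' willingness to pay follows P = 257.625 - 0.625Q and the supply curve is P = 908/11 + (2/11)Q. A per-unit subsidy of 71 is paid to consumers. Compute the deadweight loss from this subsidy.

Deadweight loss = 3124

Pre-subsidy: 257.625 - 0.625Q = 908/11 + (2/11)Q gives Q* = 217 and P* = 122.
With the rebate, buyers effectively pay Pb = Ps − 71, where Ps is the price sellers receive.
On the curves, Pb = 257.625 - 0.625Q and Ps = 908/11 + (2/11)Q; the wedge Ps − Pb = 71 gives 908/11 + (2/11)Q − (257.625 - 0.625Q) = 71, so Q' = 305.
Then Pb = 257.625 − 0.625·305 = 67 and Ps = 908/11 + (2/11)·305 = 138.
The subsidy expands output by 305 − 217 = 88 past the efficient level; on those units the gap between marginal cost and willingness to pay runs from 0 up to 71.
DWL = ½ × 71 × 88 = 3124.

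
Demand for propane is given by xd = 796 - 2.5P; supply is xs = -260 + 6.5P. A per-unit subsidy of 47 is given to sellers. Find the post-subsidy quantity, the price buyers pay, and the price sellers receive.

Pre-subsidy: 796 - 2.5P = -260 + 6.5P gives P* = 352/3, x* = 1508/3.
With the subsidy, sellers receive Ps = Pb + 47 for each unit, where Pb is the price buyers pay.
Supply in terms of Pb becomes xs = -260 + 6.5(Pb + 47) = 45.5 + 6.5Pb. Setting this equal to demand: 796 - 2.5Pb = 45.5 + 6.5Pb, so Pb = 1501/18.
Sellers receive Ps = 1501/18 + 47 = 2347/18; x' = 796 − 2.5·(1501/18) = 21151/36.

x' = 21151/36; buyers pay 1501/18; sellers receive 2347/18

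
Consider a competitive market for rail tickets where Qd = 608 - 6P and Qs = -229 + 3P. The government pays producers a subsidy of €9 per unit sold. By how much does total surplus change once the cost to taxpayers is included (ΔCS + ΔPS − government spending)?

Pre-subsidy: 608 - 6P = -229 + 3P gives P* = 93, Q* = 50.
With the subsidy, sellers receive Ps = Pb + 9 for each unit, where Pb is the price buyers pay.
Supply in terms of Pb becomes Qs = -229 + 3(Pb + 9) = -202 + 3Pb. Setting this equal to demand: 608 - 6Pb = -202 + 3Pb, so Pb = 90.
Sellers receive Ps = 90 + 9 = 99; Q' = 608 − 6·90 = 68.
ΔCS = ½(50 + 68)(93 − 90) = 177; ΔPS = ½(50 + 68)(99 − 93) = 354.
Government spending = 9 × 68 = 612.
Net change = 177 + 354 − 612 = -81. The loss equals the DWL triangle ½·9·18.

Net change in total surplus = -€81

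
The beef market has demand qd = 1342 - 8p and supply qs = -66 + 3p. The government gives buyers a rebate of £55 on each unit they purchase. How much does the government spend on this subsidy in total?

Government cost = £24090

Pre-subsidy: 1342 - 8p = -66 + 3p gives p* = 128, q* = 318.
With the rebate, buyers effectively pay pb = ps − 55, where ps is the price sellers receive.
Demand in terms of ps becomes qd = 1342 − 8(ps − 55) = 1782 - 8ps. Setting this equal to supply: 1782 - 8ps = -66 + 3ps, so ps = 168.
Buyers pay pb = 168 − 55 = 113; q' = -66 + 3·168 = 438.
Government outlay = subsidy × quantity = 55 × 438 = 24090.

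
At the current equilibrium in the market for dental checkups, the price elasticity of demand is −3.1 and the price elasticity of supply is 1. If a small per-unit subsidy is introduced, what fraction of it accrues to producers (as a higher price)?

Producer share = 31/41

For a small subsidy around the equilibrium, the benefit split depends on the relative slopes, which at a point are proportional to the elasticities.
Buyer share = εs/(εs + |εd|) = 1/(1 + 3.1) = 10/41; seller share = |εd|/(εs + |εd|) = 31/41.
So producers capture 31/41 of the subsidy.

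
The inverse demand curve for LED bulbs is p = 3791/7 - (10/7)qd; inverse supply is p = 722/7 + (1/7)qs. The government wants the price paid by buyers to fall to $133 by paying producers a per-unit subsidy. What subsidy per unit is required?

At a buyer price of 133, quantity demanded is 379.1 − 0.7·133 = 286.
Sellers supply 286 only when they receive ps = 722/7 + (1/7)·286 = 144.
s = ps − pb = 144 − 133 = 11.

Required subsidy s = $11 per unit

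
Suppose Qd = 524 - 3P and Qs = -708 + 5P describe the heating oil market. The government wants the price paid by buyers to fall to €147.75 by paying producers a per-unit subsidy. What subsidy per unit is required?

At a buyer price of 147.75, quantity demanded is 524 − 3·147.75 = 80.75.
Sellers supply 80.75 only when they receive Ps with -708 + 5·Ps = 80.75, i.e. Ps = 157.75.
s = Ps − Pb = 157.75 − 147.75 = 10.

Required subsidy s = €10 per unit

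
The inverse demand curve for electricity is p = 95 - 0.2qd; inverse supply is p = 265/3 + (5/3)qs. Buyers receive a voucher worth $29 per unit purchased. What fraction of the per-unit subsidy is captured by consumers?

Pre-subsidy: 95 - 0.2q = 265/3 + (5/3)q gives q* = 25/7 and p* = 660/7.
With the rebate, buyers effectively pay pb = ps − 29, where ps is the price sellers receive.
On the curves, pb = 95 - 0.2q and ps = 265/3 + (5/3)q; the wedge ps − pb = 29 gives 265/3 + (5/3)q − (95 - 0.2q) = 29, so q' = 535/28.
Then pb = 95 − 0.2·(535/28) = 2553/28 and ps = 265/3 + (5/3)·(535/28) = 3365/28.
Buyers' price falls by p* − pb = 660/7 − 2553/28 = 87/28; sellers' price rises by ps − p* = 3365/28 − 660/7 = 725/28.
So consumers capture (87/28)/29 = 3/28 of each unit of subsidy.

Consumer share = 3/28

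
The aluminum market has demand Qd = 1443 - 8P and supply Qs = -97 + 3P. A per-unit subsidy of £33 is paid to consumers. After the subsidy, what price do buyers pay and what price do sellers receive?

Pre-subsidy: 1443 - 8P = -97 + 3P gives P* = 140, Q* = 323.
With the rebate, buyers effectively pay Pb = Ps − 33, where Ps is the price sellers receive.
Demand in terms of Ps becomes Qd = 1443 − 8(Ps − 33) = 1707 - 8Ps. Setting this equal to supply: 1707 - 8Ps = -97 + 3Ps, so Ps = 164.
Buyers pay Pb = 164 − 33 = 131; Q' = -97 + 3·164 = 395.

Buyers pay £131; sellers receive £164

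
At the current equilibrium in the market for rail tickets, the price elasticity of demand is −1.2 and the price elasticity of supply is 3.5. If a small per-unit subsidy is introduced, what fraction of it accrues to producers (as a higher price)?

Producer share = 12/47

For a small subsidy around the equilibrium, the benefit split depends on the relative slopes, which at a point are proportional to the elasticities.
Buyer share = εs/(εs + |εd|) = 3.5/(3.5 + 1.2) = 35/47; seller share = |εd|/(εs + |εd|) = 12/47.
So producers capture 12/47 of the subsidy.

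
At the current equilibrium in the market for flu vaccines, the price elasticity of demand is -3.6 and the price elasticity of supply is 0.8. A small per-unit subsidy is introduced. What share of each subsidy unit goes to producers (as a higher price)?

For a small subsidy around the equilibrium, the benefit split depends on the relative slopes, which at a point are proportional to the elasticities.
Buyer share = εs/(εs + |εd|) = 0.8/(0.8 + 3.6) = 2/11; seller share = |εd|/(εs + |εd|) = 9/11.
So producers capture 9/11 of the subsidy.

Producer share = 9/11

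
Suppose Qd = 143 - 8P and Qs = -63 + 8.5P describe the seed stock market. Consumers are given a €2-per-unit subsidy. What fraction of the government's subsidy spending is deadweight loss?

Pre-subsidy: 143 - 8P = -63 + 8.5P gives P* = 412/33, Q* = 1423/33.
With the rebate, buyers effectively pay Pb = Ps − 2, where Ps is the price sellers receive.
Demand in terms of Ps becomes Qd = 143 − 8(Ps − 2) = 159 - 8Ps. Setting this equal to supply: 159 - 8Ps = -63 + 8.5Ps, so Ps = 148/11.
Buyers pay Pb = 148/11 − 2 = 126/11; Q' = -63 + 8.5·(148/11) = 565/11.
ΔCS = ½(1423/33 + 565/11)(412/33 − 126/11) = 53006/1089; ΔPS = ½(1423/33 + 565/11)(148/11 − 412/33) = 49888/1089.
Government spending = 2 × 565/11 = 1130/11.
DWL = ½ × 2 × (565/11 − 1423/33) = 272/33; fraction = (272/33) / (1130/11) = 136/1695.

DWL / government spending = 136/1695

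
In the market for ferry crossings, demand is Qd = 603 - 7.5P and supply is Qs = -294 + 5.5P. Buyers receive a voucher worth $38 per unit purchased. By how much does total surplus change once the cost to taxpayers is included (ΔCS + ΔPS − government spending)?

Net change in total surplus = -59565/26

Pre-subsidy: 603 - 7.5P = -294 + 5.5P gives P* = 69, Q* = 85.5.
With the rebate, buyers effectively pay Pb = Ps − 38, where Ps is the price sellers receive.
Demand in terms of Ps becomes Qd = 603 − 7.5(Ps − 38) = 888 - 7.5Ps. Setting this equal to supply: 888 - 7.5Ps = -294 + 5.5Ps, so Ps = 1182/13.
Buyers pay Pb = 1182/13 − 38 = 688/13; Q' = -294 + 5.5·(1182/13) = 2679/13.
ΔCS = ½(85.5 + 2679/13)(69 − 688/13) = 1584429/676; ΔPS = ½(85.5 + 2679/13)(1182/13 − 69) = 2160585/676.
Government spending = 38 × 2679/13 = 101802/13.
Net change = 1584429/676 + 2160585/676 − 101802/13 = -59565/26. The loss equals the DWL triangle ½·38·3135/26.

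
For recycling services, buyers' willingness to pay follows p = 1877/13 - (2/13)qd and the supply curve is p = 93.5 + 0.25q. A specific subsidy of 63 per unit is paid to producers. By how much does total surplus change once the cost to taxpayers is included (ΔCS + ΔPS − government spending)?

Pre-subsidy: 1877/13 - (2/13)q = 93.5 + 0.25q gives q* = 126 and p* = 125.
With the subsidy, sellers receive ps = pb + 63 for each unit, where pb is the price buyers pay.
On the curves, pb = 1877/13 - (2/13)q and ps = 93.5 + 0.25q; the wedge ps − pb = 63 gives 93.5 + 0.25q − (1877/13 - (2/13)q) = 63, so q' = 282.
Then pb = 1877/13 − (2/13)·282 = 101 and ps = 93.5 + 0.25·282 = 164.
ΔCS = ½(126 + 282)(125 − 101) = 4896; ΔPS = ½(126 + 282)(164 − 125) = 7956.
Government spending = 63 × 282 = 17766.
Net change = 4896 + 7956 − 17766 = -4914. The loss equals the DWL triangle ½·63·156.

Net change in total surplus = -4914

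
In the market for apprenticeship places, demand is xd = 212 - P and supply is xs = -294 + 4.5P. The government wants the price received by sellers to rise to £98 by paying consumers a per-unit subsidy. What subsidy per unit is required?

Required subsidy s = £33 per unit

At a seller price of 98, quantity supplied is -294 + 4.5·98 = 147.
Buyers absorb 147 only when they pay Pb with 212 − 1·Pb = 147, i.e. Pb = 65.
s = Ps − Pb = 98 − 65 = 33.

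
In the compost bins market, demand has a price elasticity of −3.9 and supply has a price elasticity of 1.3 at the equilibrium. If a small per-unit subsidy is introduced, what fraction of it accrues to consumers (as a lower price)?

Consumer share = 0.25

For a small subsidy around the equilibrium, the benefit split depends on the relative slopes, which at a point are proportional to the elasticities.
Buyer share = εs/(εs + |εd|) = 1.3/(1.3 + 3.9) = 0.25; seller share = |εd|/(εs + |εd|) = 0.75.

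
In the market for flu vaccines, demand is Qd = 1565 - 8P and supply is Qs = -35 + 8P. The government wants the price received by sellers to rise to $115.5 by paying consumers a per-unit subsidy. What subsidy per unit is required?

Required subsidy s = $31 per unit

At a seller price of 115.5, quantity supplied is -35 + 8·115.5 = 889.
Buyers absorb 889 only when they pay Pb with 1565 − 8·Pb = 889, i.e. Pb = 84.5.
s = Ps − Pb = 115.5 − 84.5 = 31.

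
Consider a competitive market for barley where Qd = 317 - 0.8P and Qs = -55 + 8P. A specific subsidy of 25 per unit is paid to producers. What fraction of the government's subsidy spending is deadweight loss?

Pre-subsidy: 317 - 0.8P = -55 + 8P gives P* = 465/11, Q* = 3115/11.
With the subsidy, sellers receive Ps = Pb + 25 for each unit, where Pb is the price buyers pay.
Supply in terms of Pb becomes Qs = -55 + 8(Pb + 25) = 145 + 8Pb. Setting this equal to demand: 317 - 0.8Pb = 145 + 8Pb, so Pb = 215/11.
Sellers receive Ps = 215/11 + 25 = 490/11; Q' = 317 − 0.8·(215/11) = 3315/11.
ΔCS = ½(3115/11 + 3315/11)(465/11 − 215/11) = 803750/121; ΔPS = ½(3115/11 + 3315/11)(490/11 − 465/11) = 80375/121.
Government spending = 25 × 3315/11 = 82875/11.
DWL = ½ × 25 × (3315/11 − 3115/11) = 2500/11; fraction = (2500/11) / (82875/11) = 20/663.

DWL / government spending = 20/663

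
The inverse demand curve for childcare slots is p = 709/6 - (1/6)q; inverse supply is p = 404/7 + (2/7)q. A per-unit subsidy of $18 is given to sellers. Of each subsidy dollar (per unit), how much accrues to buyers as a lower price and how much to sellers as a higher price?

Buyers gain 126/19 per unit; sellers gain 216/19 per unit

Pre-subsidy: 709/6 - (1/6)q = 404/7 + (2/7)q gives q* = 2539/19 and p* = 1822/19.
With the subsidy, sellers receive ps = pb + 18 for each unit, where pb is the price buyers pay.
On the curves, pb = 709/6 - (1/6)q and ps = 404/7 + (2/7)q; the wedge ps − pb = 18 gives 404/7 + (2/7)q − (709/6 - (1/6)q) = 18, so q' = 3295/19.
Then pb = 709/6 − (1/6)·(3295/19) = 1696/19 and ps = 404/7 + (2/7)·(3295/19) = 2038/19.
Buyers' price falls by p* − pb = 1822/19 − 1696/19 = 126/19; sellers' price rises by ps − p* = 2038/19 − 1822/19 = 216/19.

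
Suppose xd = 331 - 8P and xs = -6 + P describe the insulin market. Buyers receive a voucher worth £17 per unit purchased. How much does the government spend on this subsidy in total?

Pre-subsidy: 331 - 8P = -6 + P gives P* = 337/9, x* = 283/9.
With the rebate, buyers effectively pay Pb = Ps − 17, where Ps is the price sellers receive.
Demand in terms of Ps becomes xd = 331 − 8(Ps − 17) = 467 - 8Ps. Setting this equal to supply: 467 - 8Ps = -6 + Ps, so Ps = 473/9.
Buyers pay Pb = 473/9 − 17 = 320/9; x' = -6 + 1·(473/9) = 419/9.
Government outlay = subsidy × quantity = 17 × 419/9 = 7123/9.

Government cost = 7123/9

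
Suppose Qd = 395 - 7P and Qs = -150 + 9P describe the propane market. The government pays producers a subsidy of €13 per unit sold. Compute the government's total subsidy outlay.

Government cost = €2700.75

Pre-subsidy: 395 - 7P = -150 + 9P gives P* = 34.0625, Q* = 156.5625.
With the subsidy, sellers receive Ps = Pb + 13 for each unit, where Pb is the price buyers pay.
Supply in terms of Pb becomes Qs = -150 + 9(Pb + 13) = -33 + 9Pb. Setting this equal to demand: 395 - 7Pb = -33 + 9Pb, so Pb = 26.75.
Sellers receive Ps = 26.75 + 13 = 39.75; Q' = 395 − 7·26.75 = 207.75.
Government outlay = subsidy × quantity = 13 × 207.75 = 2700.75.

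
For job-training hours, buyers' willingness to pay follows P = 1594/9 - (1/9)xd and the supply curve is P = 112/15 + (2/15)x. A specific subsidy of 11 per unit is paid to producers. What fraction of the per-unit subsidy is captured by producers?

Producer share = 6/11

Pre-subsidy: 1594/9 - (1/9)x = 112/15 + (2/15)x gives x* = 694 and P* = 100.
With the subsidy, sellers receive Ps = Pb + 11 for each unit, where Pb is the price buyers pay.
On the curves, Pb = 1594/9 - (1/9)x and Ps = 112/15 + (2/15)x; the wedge Ps − Pb = 11 gives 112/15 + (2/15)x − (1594/9 - (1/9)x) = 11, so x' = 739.
Then Pb = 1594/9 − (1/9)·739 = 95 and Ps = 112/15 + (2/15)·739 = 106.
Buyers' price falls by P* − Pb = 100 − 95 = 5; sellers' price rises by Ps − P* = 106 − 100 = 6.
So producers capture 6/11 = 6/11 of each unit of subsidy.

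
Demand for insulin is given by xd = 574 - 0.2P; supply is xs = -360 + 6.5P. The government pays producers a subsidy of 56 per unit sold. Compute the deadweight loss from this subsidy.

Pre-subsidy: 574 - 0.2P = -360 + 6.5P gives P* = 9340/67, x* = 36590/67.
With the subsidy, sellers receive Ps = Pb + 56 for each unit, where Pb is the price buyers pay.
Supply in terms of Pb becomes xs = -360 + 6.5(Pb + 56) = 4 + 6.5Pb. Setting this equal to demand: 574 - 0.2Pb = 4 + 6.5Pb, so Pb = 5700/67.
Sellers receive Ps = 5700/67 + 56 = 9452/67; x' = 574 − 0.2·(5700/67) = 37318/67.
The subsidy expands output by 37318/67 − 36590/67 = 728/67 past the efficient level; on those units the gap between marginal cost and willingness to pay runs from 0 up to 56.
DWL = ½ × 56 × 728/67 = 20384/67.

Deadweight loss = 20384/67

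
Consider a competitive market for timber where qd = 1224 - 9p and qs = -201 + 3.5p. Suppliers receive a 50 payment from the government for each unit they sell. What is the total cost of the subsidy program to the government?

Government cost = 16200

Pre-subsidy: 1224 - 9p = -201 + 3.5p gives p* = 114, q* = 198.
With the subsidy, sellers receive ps = pb + 50 for each unit, where pb is the price buyers pay.
Supply in terms of pb becomes qs = -201 + 3.5(pb + 50) = -26 + 3.5pb. Setting this equal to demand: 1224 - 9pb = -26 + 3.5pb, so pb = 100.
Sellers receive ps = 100 + 50 = 150; q' = 1224 − 9·100 = 324.
Government outlay = subsidy × quantity = 50 × 324 = 16200.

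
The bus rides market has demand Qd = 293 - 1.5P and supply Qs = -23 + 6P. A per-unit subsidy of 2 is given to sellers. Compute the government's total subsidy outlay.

Government cost = 464.4

Pre-subsidy: 293 - 1.5P = -23 + 6P gives P* = 632/15, Q* = 229.8.
With the subsidy, sellers receive Ps = Pb + 2 for each unit, where Pb is the price buyers pay.
Supply in terms of Pb becomes Qs = -23 + 6(Pb + 2) = -11 + 6Pb. Setting this equal to demand: 293 - 1.5Pb = -11 + 6Pb, so Pb = 608/15.
Sellers receive Ps = 608/15 + 2 = 638/15; Q' = 293 − 1.5·(608/15) = 232.2.
Government outlay = subsidy × quantity = 2 × 232.2 = 464.4.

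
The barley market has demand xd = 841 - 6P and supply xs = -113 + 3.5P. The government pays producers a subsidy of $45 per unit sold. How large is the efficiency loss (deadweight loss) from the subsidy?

Pre-subsidy: 841 - 6P = -113 + 3.5P gives P* = 1908/19, x* = 4531/19.
With the subsidy, sellers receive Ps = Pb + 45 for each unit, where Pb is the price buyers pay.
Supply in terms of Pb becomes xs = -113 + 3.5(Pb + 45) = 44.5 + 3.5Pb. Setting this equal to demand: 841 - 6Pb = 44.5 + 3.5Pb, so Pb = 1593/19.
Sellers receive Ps = 1593/19 + 45 = 2448/19; x' = 841 − 6·(1593/19) = 6421/19.
The subsidy expands output by 6421/19 − 4531/19 = 1890/19 past the efficient level; on those units the gap between marginal cost and willingness to pay runs from 0 up to 45.
DWL = ½ × 45 × 1890/19 = 42525/19.

Deadweight loss = 42525/19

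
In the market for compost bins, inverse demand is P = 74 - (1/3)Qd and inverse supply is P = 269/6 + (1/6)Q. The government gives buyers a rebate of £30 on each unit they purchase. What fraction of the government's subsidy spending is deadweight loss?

DWL / government spending = 18/71

Pre-subsidy: 74 - (1/3)Q = 269/6 + (1/6)Q gives Q* = 175/3 and P* = 491/9.
With the rebate, buyers effectively pay Pb = Ps − 30, where Ps is the price sellers receive.
On the curves, Pb = 74 - (1/3)Q and Ps = 269/6 + (1/6)Q; the wedge Ps − Pb = 30 gives 269/6 + (1/6)Q − (74 - (1/3)Q) = 30, so Q' = 355/3.
Then Pb = 74 − (1/3)·(355/3) = 311/9 and Ps = 269/6 + (1/6)·(355/3) = 581/9.
ΔCS = ½(175/3 + 355/3)(491/9 − 311/9) = 5300/3; ΔPS = ½(175/3 + 355/3)(581/9 − 491/9) = 2650/3.
Government spending = 30 × 355/3 = 3550.
DWL = ½ × 30 × (355/3 − 175/3) = 900; fraction = 900 / 3550 = 18/71.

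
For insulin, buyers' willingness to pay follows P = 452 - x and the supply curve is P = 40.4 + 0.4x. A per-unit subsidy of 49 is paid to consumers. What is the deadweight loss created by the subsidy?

Pre-subsidy: 452 - x = 40.4 + 0.4x gives x* = 294 and P* = 158.
With the rebate, buyers effectively pay Pb = Ps − 49, where Ps is the price sellers receive.
On the curves, Pb = 452 - x and Ps = 40.4 + 0.4x; the wedge Ps − Pb = 49 gives 40.4 + 0.4x − (452 - x) = 49, so x' = 329.
Then Pb = 452 − 1·329 = 123 and Ps = 40.4 + 0.4·329 = 172.
The subsidy expands output by 329 − 294 = 35 past the efficient level; on those units the gap between marginal cost and willingness to pay runs from 0 up to 49.
DWL = ½ × 49 × 35 = 857.5.

Deadweight loss = 857.5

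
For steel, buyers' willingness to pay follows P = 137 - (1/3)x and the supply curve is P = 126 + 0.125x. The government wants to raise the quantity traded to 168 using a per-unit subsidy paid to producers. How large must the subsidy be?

Required subsidy s = 66 per unit

At x = 168, from the demand curve buyers pay Pb = 137 − (1/3)·168 = 81; from the supply curve sellers need Ps = 126 + 0.125·168 = 147.
The subsidy must fill the gap: s = Ps − Pb = 147 − 81 = 66.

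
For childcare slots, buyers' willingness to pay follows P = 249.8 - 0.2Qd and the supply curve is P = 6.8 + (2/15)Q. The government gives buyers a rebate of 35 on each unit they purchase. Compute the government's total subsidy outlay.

Government cost = 29190

Pre-subsidy: 249.8 - 0.2Q = 6.8 + (2/15)Q gives Q* = 729 and P* = 104.
With the rebate, buyers effectively pay Pb = Ps − 35, where Ps is the price sellers receive.
On the curves, Pb = 249.8 - 0.2Q and Ps = 6.8 + (2/15)Q; the wedge Ps − Pb = 35 gives 6.8 + (2/15)Q − (249.8 - 0.2Q) = 35, so Q' = 834.
Then Pb = 249.8 − 0.2·834 = 83 and Ps = 6.8 + (2/15)·834 = 118.
Government outlay = subsidy × quantity = 35 × 834 = 29190.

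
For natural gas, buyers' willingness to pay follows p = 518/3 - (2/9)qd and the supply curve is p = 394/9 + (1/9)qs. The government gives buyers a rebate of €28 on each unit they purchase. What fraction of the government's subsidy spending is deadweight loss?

DWL / government spending = 63/706

Pre-subsidy: 518/3 - (2/9)q = 394/9 + (1/9)q gives q* = 1160/3 and p* = 2342/27.
With the rebate, buyers effectively pay pb = ps − 28, where ps is the price sellers receive.
On the curves, pb = 518/3 - (2/9)q and ps = 394/9 + (1/9)q; the wedge ps − pb = 28 gives 394/9 + (1/9)q − (518/3 - (2/9)q) = 28, so q' = 1412/3.
Then pb = 518/3 − (2/9)·(1412/3) = 1838/27 and ps = 394/9 + (1/9)·(1412/3) = 2594/27.
ΔCS = ½(1160/3 + 1412/3)(2342/27 − 1838/27) = 72016/9; ΔPS = ½(1160/3 + 1412/3)(2594/27 − 2342/27) = 36008/9.
Government spending = 28 × 1412/3 = 39536/3.
DWL = ½ × 28 × (1412/3 − 1160/3) = 1176; fraction = 1176 / (39536/3) = 63/706.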